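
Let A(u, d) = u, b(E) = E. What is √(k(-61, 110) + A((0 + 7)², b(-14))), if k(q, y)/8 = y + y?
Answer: 3*√201 ≈ 42.532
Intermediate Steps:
k(q, y) = 16*y (k(q, y) = 8*(y + y) = 8*(2*y) = 16*y)
√(k(-61, 110) + A((0 + 7)², b(-14))) = √(16*110 + (0 + 7)²) = √(1760 + 7²) = √(1760 + 49) = √1809 = 3*√201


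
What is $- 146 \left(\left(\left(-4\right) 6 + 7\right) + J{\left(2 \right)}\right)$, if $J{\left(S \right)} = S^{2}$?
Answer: $1898$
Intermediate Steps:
$- 146 \left(\left(\left(-4\right) 6 + 7\right) + J{\left(2 \right)}\right) = - 146 \left(\left(\left(-4\right) 6 + 7\right) + 2^{2}\right) = - 146 \left(\left(-24 + 7\right) + 4\right) = - 146 \left(-17 + 4\right) = \left(-146\right) \left(-13\right) = 1898$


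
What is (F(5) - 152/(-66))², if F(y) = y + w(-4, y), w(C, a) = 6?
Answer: 192721/1089 ≈ 176.97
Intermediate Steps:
F(y) = 6 + y (F(y) = y + 6 = 6 + y)
(F(5) - 152/(-66))² = ((6 + 5) - 152/(-66))² = (11 - 152*(-1/66))² = (11 + 76/33)² = (439/33)² = 192721/1089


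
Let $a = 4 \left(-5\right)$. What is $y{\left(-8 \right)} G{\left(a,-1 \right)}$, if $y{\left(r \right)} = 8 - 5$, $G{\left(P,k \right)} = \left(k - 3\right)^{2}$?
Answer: $48$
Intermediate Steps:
$a = -20$
$G{\left(P,k \right)} = \left(-3 + k\right)^{2}$
$y{\left(r \right)} = 3$ ($y{\left(r \right)} = 8 - 5 = 3$)
$y{\left(-8 \right)} G{\left(a,-1 \right)} = 3 \left(-3 - 1\right)^{2} = 3 \left(-4\right)^{2} = 3 \cdot 16 = 48$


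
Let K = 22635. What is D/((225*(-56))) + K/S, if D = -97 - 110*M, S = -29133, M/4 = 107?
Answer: 40340983/13595400 ≈ 2.9673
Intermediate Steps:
M = 428 (M = 4*107 = 428)
D = -47177 (D = -97 - 110*428 = -97 - 47080 = -47177)
D/((225*(-56))) + K/S = -47177/(225*(-56)) + 22635/(-29133) = -47177/(-12600) + 22635*(-1/29133) = -47177*(-1/12600) - 2515/3237 = 47177/12600 - 2515/3237 = 40340983/13595400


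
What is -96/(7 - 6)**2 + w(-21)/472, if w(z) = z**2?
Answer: -44871/472 ≈ -95.066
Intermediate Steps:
-96/(7 - 6)**2 + w(-21)/472 = -96/(7 - 6)**2 + (-21)**2/472 = -96/(1**2) + 441*(1/472) = -96/1 + 441/472 = -96*1 + 441/472 = -96 + 441/472 = -44871/472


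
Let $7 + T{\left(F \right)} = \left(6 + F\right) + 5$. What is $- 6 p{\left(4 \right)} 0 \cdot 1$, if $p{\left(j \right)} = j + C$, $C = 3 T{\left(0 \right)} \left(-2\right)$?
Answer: $0$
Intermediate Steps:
$T{\left(F \right)} = 4 + F$ ($T{\left(F \right)} = -7 + \left(\left(6 + F\right) + 5\right) = -7 + \left(11 + F\right) = 4 + F$)
$C = -24$ ($C = 3 \left(4 + 0\right) \left(-2\right) = 3 \cdot 4 \left(-2\right) = 12 \left(-2\right) = -24$)
$p{\left(j \right)} = -24 + j$ ($p{\left(j \right)} = j - 24 = -24 + j$)
$- 6 p{\left(4 \right)} 0 \cdot 1 = - 6 \left(-24 + 4\right) 0 \cdot 1 = \left(-6\right) \left(-20\right) 0 = 120 \cdot 0 = 0$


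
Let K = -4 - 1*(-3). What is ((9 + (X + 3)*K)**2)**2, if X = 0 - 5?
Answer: 14641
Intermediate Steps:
X = -5
K = -1 (K = -4 + 3 = -1)
((9 + (X + 3)*K)**2)**2 = ((9 + (-5 + 3)*(-1))**2)**2 = ((9 - 2*(-1))**2)**2 = ((9 + 2)**2)**2 = (11**2)**2 = 121**2 = 14641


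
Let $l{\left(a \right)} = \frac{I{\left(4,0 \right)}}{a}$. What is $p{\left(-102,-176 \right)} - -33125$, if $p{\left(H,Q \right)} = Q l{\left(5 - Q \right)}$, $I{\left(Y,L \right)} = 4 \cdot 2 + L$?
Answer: $\frac{5994217}{181} \approx 33117.0$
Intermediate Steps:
$I{\left(Y,L \right)} = 8 + L$
$l{\left(a \right)} = \frac{8}{a}$ ($l{\left(a \right)} = \frac{8 + 0}{a} = \frac{8}{a}$)
$p{\left(H,Q \right)} = \frac{8 Q}{5 - Q}$ ($p{\left(H,Q \right)} = Q \frac{8}{5 - Q} = \frac{8 Q}{5 - Q}$)
$p{\left(-102,-176 \right)} - -33125 = \left(-8\right) \left(-176\right) \frac{1}{-5 - 176} - -33125 = \left(-8\right) \left(-176\right) \frac{1}{-181} + 33125 = \left(-8\right) \left(-176\right) \left(- \frac{1}{181}\right) + 33125 = - \frac{1408}{181} + 33125 = \frac{5994217}{181}$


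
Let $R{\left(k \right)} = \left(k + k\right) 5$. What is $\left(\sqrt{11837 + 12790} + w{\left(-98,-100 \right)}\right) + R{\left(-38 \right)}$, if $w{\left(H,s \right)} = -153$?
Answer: $-533 + \sqrt{24627} \approx -376.07$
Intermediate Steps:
$R{\left(k \right)} = 10 k$ ($R{\left(k \right)} = 2 k 5 = 10 k$)
$\left(\sqrt{11837 + 12790} + w{\left(-98,-100 \right)}\right) + R{\left(-38 \right)} = \left(\sqrt{11837 + 12790} - 153\right) + 10 \left(-38\right) = \left(\sqrt{24627} - 153\right) - 380 = \left(-153 + \sqrt{24627}\right) - 380 = -533 + \sqrt{24627}$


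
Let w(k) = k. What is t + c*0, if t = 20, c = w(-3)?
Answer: 20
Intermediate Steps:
c = -3
t + c*0 = 20 - 3*0 = 20 + 0 = 20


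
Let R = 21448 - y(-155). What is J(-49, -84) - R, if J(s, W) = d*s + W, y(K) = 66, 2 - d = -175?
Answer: -30139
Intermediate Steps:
d = 177 (d = 2 - 1*(-175) = 2 + 175 = 177)
J(s, W) = W + 177*s (J(s, W) = 177*s + W = W + 177*s)
R = 21382 (R = 21448 - 1*66 = 21448 - 66 = 21382)
J(-49, -84) - R = (-84 + 177*(-49)) - 1*21382 = (-84 - 8673) - 21382 = -8757 - 21382 = -30139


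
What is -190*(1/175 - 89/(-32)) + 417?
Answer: -63013/560 ≈ -112.52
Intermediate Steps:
-190*(1/175 - 89/(-32)) + 417 = -190*(1*(1/175) - 89*(-1/32)) + 417 = -190*(1/175 + 89/32) + 417 = -190*15607/5600 + 417 = -296533/560 + 417 = -63013/560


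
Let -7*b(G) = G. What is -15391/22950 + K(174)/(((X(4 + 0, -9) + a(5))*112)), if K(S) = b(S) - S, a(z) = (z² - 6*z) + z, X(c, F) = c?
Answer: -2506643/2249100 ≈ -1.1145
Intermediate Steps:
b(G) = -G/7
a(z) = z² - 5*z
K(S) = -8*S/7 (K(S) = -S/7 - S = -8*S/7)
-15391/22950 + K(174)/(((X(4 + 0, -9) + a(5))*112)) = -15391/22950 + (-8/7*174)/((((4 + 0) + 5*(-5 + 5))*112)) = -15391*1/22950 - 1392*1/(112*(4 + 5*0))/7 = -15391/22950 - 1392*1/(112*(4 + 0))/7 = -15391/22950 - 1392/(7*(4*112)) = -15391/22950 - 1392/7/448 = -15391/22950 - 1392/7*1/448 = -15391/22950 - 87/196 = -2506643/2249100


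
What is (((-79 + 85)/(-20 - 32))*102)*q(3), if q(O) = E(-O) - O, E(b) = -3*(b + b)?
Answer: -2295/13 ≈ -176.54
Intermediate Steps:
E(b) = -6*b
q(O) = 5*O (q(O) = -(-6)*O - O = 6*O - O = 5*O)
(((-79 + 85)/(-20 - 32))*102)*q(3) = (((-79 + 85)/(-20 - 32))*102)*(5*3) = ((6/(-52))*102)*15 = ((6*(-1/52))*102)*15 = -3/26*102*15 = -153/13*15 = -2295/13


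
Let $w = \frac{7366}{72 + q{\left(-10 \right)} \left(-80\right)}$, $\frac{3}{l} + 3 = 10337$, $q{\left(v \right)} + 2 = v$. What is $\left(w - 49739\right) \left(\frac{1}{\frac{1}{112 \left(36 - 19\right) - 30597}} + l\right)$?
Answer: $\frac{7609021936526219}{5332344} \approx 1.427 \cdot 10^{9}$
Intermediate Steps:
$q{\left(v \right)} = -2 + v$
$l = \frac{3}{10334}$ ($l = \frac{3}{-3 + 10337} = \frac{3}{10334} \approx 0.0002903$)
$w = \frac{3683}{516}$ ($w = \frac{7366}{72 + \left(-2 - 10\right) \left(-80\right)} = \frac{7366}{72 - -960} = \frac{7366}{72 + 960} = \frac{7366}{1032} = 7366 \cdot \frac{1}{1032} = \frac{3683}{516} \approx 7.1376$)
$\left(w - 49739\right) \left(\frac{1}{\frac{1}{112 \left(36 - 19\right) - 30597}} + l\right) = \left(\frac{3683}{516} - 49739\right) \left(\frac{1}{\frac{1}{112 \left(36 - 19\right) - 30597}} + \frac{3}{10334}\right) = - \frac{25661641 \left(\frac{1}{\frac{1}{112 \cdot 17 - 30597}} + \frac{3}{10334}\right)}{516} = - \frac{25661641 \left(\frac{1}{\frac{1}{1904 - 30597}} + \frac{3}{10334}\right)}{516} = - \frac{25661641 \left(\frac{1}{\frac{1}{-28693}} + \frac{3}{10334}\right)}{516} = - \frac{25661641 \left(\frac{1}{- \frac{1}{28693}} + \frac{3}{10334}\right)}{516} = - \frac{25661641 \left(-28693 + \frac{3}{10334}\right)}{516} = \left(- \frac{25661641}{516}\right) \left(- \frac{296513459}{10334}\right) = \frac{7609021936526219}{5332344}$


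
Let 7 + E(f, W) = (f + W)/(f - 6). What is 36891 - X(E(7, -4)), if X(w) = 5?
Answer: 36886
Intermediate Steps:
E(f, W) = -7 + (W + f)/(-6 + f) (E(f, W) = -7 + (f + W)/(f - 6) = -7 + (W + f)/(-6 + f))
36891 - X(E(7, -4)) = 36891 - 1*5 = 36891 - 5 = 36886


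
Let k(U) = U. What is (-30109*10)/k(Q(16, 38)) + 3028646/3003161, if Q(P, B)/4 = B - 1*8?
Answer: -90385830797/36037932 ≈ -2508.1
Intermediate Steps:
Q(P, B) = -32 + 4*B (Q(P, B) = 4*(B - 1*8) = 4*(B - 8) = 4*(-8 + B) = -32 + 4*B)
(-30109*10)/k(Q(16, 38)) + 3028646/3003161 = (-30109*10)/(-32 + 4*38) + 3028646/3003161 = -301090/(-32 + 152) + 3028646*(1/3003161) = -301090/120 + 3028646/3003161 = -301090*1/120 + 3028646/3003161 = -30109/12 + 3028646/3003161 = -90385830797/36037932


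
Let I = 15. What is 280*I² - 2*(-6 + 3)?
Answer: 63006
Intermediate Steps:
280*I² - 2*(-6 + 3) = 280*15² - 2*(-6 + 3) = 280*225 - 2*(-3) = 63000 + 6 = 63006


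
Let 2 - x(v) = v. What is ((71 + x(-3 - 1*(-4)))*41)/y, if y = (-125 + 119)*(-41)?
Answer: 12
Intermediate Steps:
x(v) = 2 - v
y = 246 (y = -6*(-41) = 246)
((71 + x(-3 - 1*(-4)))*41)/y = ((71 + (2 - (-3 - 1*(-4))))*41)/246 = ((71 + (2 - (-3 + 4)))*41)*(1/246) = ((71 + (2 - 1*1))*41)*(1/246) = ((71 + (2 - 1))*41)*(1/246) = ((71 + 1)*41)*(1/246) = (72*41)*(1/246) = 2952*(1/246) = 12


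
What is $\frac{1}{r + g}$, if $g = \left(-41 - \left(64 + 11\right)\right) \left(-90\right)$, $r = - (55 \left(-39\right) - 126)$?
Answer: $\frac{1}{12711} \approx 7.8672 \cdot 10^{-5}$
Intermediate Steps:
$r = 2271$ ($r = - (-2145 - 126) = \left(-1\right) \left(-2271\right) = 2271$)
$g = 10440$ ($g = \left(-41 - 75\right) \left(-90\right) = \left(-116\right) \left(-90\right) = 10440$)
$\frac{1}{r + g} = \frac{1}{2271 + 10440} = \frac{1}{12711}$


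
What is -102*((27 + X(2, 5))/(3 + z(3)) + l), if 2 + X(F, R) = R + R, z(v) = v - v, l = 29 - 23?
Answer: -1802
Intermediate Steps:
l = 6
z(v) = 0
X(F, R) = -2 + 2*R (X(F, R) = -2 + (R + R) = -2 + 2*R)
-102*((27 + X(2, 5))/(3 + z(3)) + l) = -102*((27 + (-2 + 2*5))/(3 + 0) + 6) = -102*((27 + (-2 + 10))/3 + 6) = -102*((27 + 8)*(1/3) + 6) = -102*(35*(1/3) + 6) = -102*(35/3 + 6) = -102*53/3 = -1802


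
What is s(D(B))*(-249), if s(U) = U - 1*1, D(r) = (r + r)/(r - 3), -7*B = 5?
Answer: 1992/13 ≈ 153.23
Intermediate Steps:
B = -5/7 (B = -⅐*5 = -5/7 ≈ -0.71429)
D(r) = 2*r/(-3 + r) (D(r) = (2*r)/(-3 + r) = 2*r/(-3 + r))
s(U) = -1 + U (s(U) = U - 1 = -1 + U)
s(D(B))*(-249) = (-1 + 2*(-5/7)/(-3 - 5/7))*(-249) = (-1 + 2*(-5/7)/(-26/7))*(-249) = (-1 + 2*(-5/7)*(-7/26))*(-249) = (-1 + 5/13)*(-249) = -8/13*(-249) = 1992/13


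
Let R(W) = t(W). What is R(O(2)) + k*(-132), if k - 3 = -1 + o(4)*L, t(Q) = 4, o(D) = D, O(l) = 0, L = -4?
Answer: 1852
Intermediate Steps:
k = -14 (k = 3 + (-1 + 4*(-4)) = 3 + (-1 - 16) = 3 - 17 = -14)
R(W) = 4
R(O(2)) + k*(-132) = 4 - 14*(-132) = 4 + 1848 = 1852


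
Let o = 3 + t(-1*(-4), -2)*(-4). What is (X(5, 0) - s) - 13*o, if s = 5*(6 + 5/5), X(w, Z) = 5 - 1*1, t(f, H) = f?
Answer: 138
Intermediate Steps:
X(w, Z) = 4 (X(w, Z) = 5 - 1 = 4)
s = 35 (s = 5*(6 + 5*(⅕)) = 5*(6 + 1) = 5*7 = 35)
o = -13 (o = 3 - 1*(-4)*(-4) = 3 + 4*(-4) = 3 - 16 = -13)
(X(5, 0) - s) - 13*o = (4 - 1*35) - 13*(-13) = (4 - 35) + 169 = -31 + 169 = 138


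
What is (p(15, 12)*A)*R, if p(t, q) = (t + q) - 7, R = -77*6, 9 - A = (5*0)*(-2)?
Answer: -83160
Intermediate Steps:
A = 9 (A = 9 - 5*0*(-2) = 9 - 0*(-2) = 9 - 1*0 = 9 + 0 = 9)
R = -462
p(t, q) = -7 + q + t (p(t, q) = (q + t) - 7 = -7 + q + t)
(p(15, 12)*A)*R = ((-7 + 12 + 15)*9)*(-462) = (20*9)*(-462) = 180*(-462) = -83160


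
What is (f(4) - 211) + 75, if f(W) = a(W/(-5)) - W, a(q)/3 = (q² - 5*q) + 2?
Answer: -3002/25 ≈ -120.08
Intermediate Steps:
a(q) = 6 - 15*q + 3*q² (a(q) = 3*((q² - 5*q) + 2) = 3*(2 + q² - 5*q) = 6 - 15*q + 3*q²)
f(W) = 6 + 2*W + 3*W²/25 (f(W) = (6 - 15*W/(-5) + 3*(W/(-5))²) - W = (6 - 15*W*(-1)/5 + 3*(W*(-⅕))²) - W = (6 - (-3)*W + 3*(-W/5)²) - W = (6 + 3*W + 3*(W²/25)) - W = (6 + 3*W + 3*W²/25) - W = 6 + 2*W + 3*W²/25)
(f(4) - 211) + 75 = ((6 + 2*4 + (3/25)*4²) - 211) + 75 = ((6 + 8 + (3/25)*16) - 211) + 75 = ((6 + 8 + 48/25) - 211) + 75 = (398/25 - 211) + 75 = -4877/25 + 75 = -3002/25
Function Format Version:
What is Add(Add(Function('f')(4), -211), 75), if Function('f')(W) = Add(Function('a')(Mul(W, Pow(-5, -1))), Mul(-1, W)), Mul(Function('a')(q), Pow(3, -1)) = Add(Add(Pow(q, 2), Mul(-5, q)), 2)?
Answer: Rational(-3002, 25) ≈ -120.08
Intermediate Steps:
Function('a')(q) = Add(6, Mul(-15, q), Mul(3, Pow(q, 2))) (Function('a')(q) = Mul(3, Add(Add(Pow(q, 2), Mul(-5, q)), 2)) = Mul(3, Add(2, Pow(q, 2), Mul(-5, q))) = Add(6, Mul(-15, q), Mul(3, Pow(q, 2))))
Function('f')(W) = Add(6, Mul(2, W), Mul(Rational(3, 25), Pow(W, 2))) (Function('f')(W) = Add(Add(6, Mul(-15, Mul(W, Pow(-5, -1))), Mul(3, Pow(Mul(W, Pow(-5, -1)), 2))), Mul(-1, W)) = Add(Add(6, Mul(-15, Mul(W, Rational(-1, 5))), Mul(3, Pow(Mul(W, Rational(-1, 5)), 2))), Mul(-1, W)) = Add(Add(6, Mul(-15, Mul(Rational(-1, 5), W)), Mul(3, Pow(Mul(Rational(-1, 5), W), 2))), Mul(-1, W)) = Add(Add(6, Mul(3, W), Mul(3, Mul(Rational(1, 25), Pow(W, 2)))), Mul(-1, W)) = Add(Add(6, Mul(3, W), Mul(Rational(3, 25), Pow(W, 2))), Mul(-1, W)) = Add(6, Mul(2, W), Mul(Rational(3, 25), Pow(W, 2))))
Add(Add(Function('f')(4), -211), 75) = Add(Add(Add(6, Mul(2, 4), Mul(Rational(3, 25), Pow(4, 2))), -211), 75) = Add(Add(Add(6, 8, Mul(Rational(3, 25), 16)), -211), 75) = Add(Add(Add(6, 8, Rational(48, 25)), -211), 75) = Add(Add(Rational(398, 25), -211), 75) = Add(Rational(-4877, 25), 75) = Rational(-3002, 25)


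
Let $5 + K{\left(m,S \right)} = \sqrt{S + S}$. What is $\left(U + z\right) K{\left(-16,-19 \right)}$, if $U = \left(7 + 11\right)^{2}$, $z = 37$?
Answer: $-1805 + 361 i \sqrt{38} \approx -1805.0 + 2225.4 i$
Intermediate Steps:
$U = 324$ ($U = 18^{2} = 324$)
$K{\left(m,S \right)} = -5 + \sqrt{2} \sqrt{S}$ ($K{\left(m,S \right)} = -5 + \sqrt{S + S} = -5 + \sqrt{2 S} = -5 + \sqrt{2} \sqrt{S}$)
$\left(U + z\right) K{\left(-16,-19 \right)} = \left(324 + 37\right) \left(-5 + \sqrt{2} \sqrt{-19}\right) = 361 \left(-5 + \sqrt{2} i \sqrt{19}\right) = 361 \left(-5 + i \sqrt{38}\right) = -1805 + 361 i \sqrt{38}$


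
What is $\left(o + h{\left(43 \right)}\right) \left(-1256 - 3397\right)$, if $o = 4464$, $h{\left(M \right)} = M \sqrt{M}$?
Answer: $-20770992 - 200079 \sqrt{43} \approx -2.2083 \cdot 10^{7}$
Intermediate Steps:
$h{\left(M \right)} = M^{\frac{3}{2}}$
$\left(o + h{\left(43 \right)}\right) \left(-1256 - 3397\right) = \left(4464 + 43^{\frac{3}{2}}\right) \left(-1256 - 3397\right) = \left(4464 + 43 \sqrt{43}\right) \left(-4653\right) = -20770992 - 200079 \sqrt{43}$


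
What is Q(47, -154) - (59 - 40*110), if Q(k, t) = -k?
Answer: 4294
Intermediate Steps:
Q(47, -154) - (59 - 40*110) = -1*47 - (59 - 40*110) = -47 - (59 - 4400) = -47 - 1*(-4341) = -47 + 4341 = 4294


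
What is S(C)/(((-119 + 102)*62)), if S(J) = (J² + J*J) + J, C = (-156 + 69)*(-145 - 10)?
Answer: -11732385/34 ≈ -3.4507e+5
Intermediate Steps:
C = 13485 (C = -87*(-155) = 13485)
S(J) = J + 2*J² (S(J) = (J² + J²) + J = 2*J² + J = J + 2*J²)
S(C)/(((-119 + 102)*62)) = (13485*(1 + 2*13485))/(((-119 + 102)*62)) = (13485*(1 + 26970))/((-17*62)) = (13485*26971)/(-1054) = 363703935*(-1/1054) = -11732385/34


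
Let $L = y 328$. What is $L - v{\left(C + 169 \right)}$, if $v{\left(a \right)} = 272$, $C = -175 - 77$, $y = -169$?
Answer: $-55704$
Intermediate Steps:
$C = -252$
$L = -55432$ ($L = \left(-169\right) 328 = -55432$)
$L - v{\left(C + 169 \right)} = -55432 - 272 = -55704$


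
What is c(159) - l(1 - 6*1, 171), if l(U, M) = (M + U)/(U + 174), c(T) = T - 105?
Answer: 8960/169 ≈ 53.018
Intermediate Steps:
c(T) = -105 + T
l(U, M) = (M + U)/(174 + U)
c(159) - l(1 - 6*1, 171) = (-105 + 159) - (171 + (1 - 6*1))/(174 + (1 - 6*1)) = 54 - (171 + (1 - 6))/(174 + (1 - 6)) = 54 - (171 - 5)/(174 - 5) = 54 - 166/169 = 8960/169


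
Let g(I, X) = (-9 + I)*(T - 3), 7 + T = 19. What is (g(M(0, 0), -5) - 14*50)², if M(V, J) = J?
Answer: 609961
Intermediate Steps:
T = 12 (T = -7 + 19 = 12)
g(I, X) = -81 + 9*I (g(I, X) = (-9 + I)*(12 - 3) = (-9 + I)*9 = -81 + 9*I)
(g(M(0, 0), -5) - 14*50)² = ((-81 + 9*0) - 14*50)² = ((-81 + 0) - 700)² = (-81 - 700)² = (-781)² = 609961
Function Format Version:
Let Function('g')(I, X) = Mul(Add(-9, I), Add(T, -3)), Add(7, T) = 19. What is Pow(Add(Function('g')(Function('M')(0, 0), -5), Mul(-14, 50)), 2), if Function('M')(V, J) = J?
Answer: 609961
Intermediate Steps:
T = 12 (T = Add(-7, 19) = 12)
Function('g')(I, X) = Add(-81, Mul(9, I)) (Function('g')(I, X) = Mul(Add(-9, I), Add(12, -3)) = Mul(Add(-9, I), 9) = Add(-81, Mul(9, I)))
Pow(Add(Function('g')(Function('M')(0, 0), -5), Mul(-14, 50)), 2) = Pow(Add(Add(-81, Mul(9, 0)), Mul(-14, 50)), 2) = Pow(Add(Add(-81, 0), -700), 2) = Pow(Add(-81, -700), 2) = Pow(-781, 2) = 609961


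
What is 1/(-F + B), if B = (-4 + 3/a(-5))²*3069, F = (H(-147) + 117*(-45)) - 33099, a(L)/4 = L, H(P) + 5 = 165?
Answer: 400/36423941 ≈ 1.0982e-5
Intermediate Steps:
H(P) = 160 (H(P) = -5 + 165 = 160)
a(L) = 4*L
F = -38204 (F = (160 + 117*(-45)) - 33099 = (160 - 5265) - 33099 = -5105 - 33099 = -38204)
B = 21142341/400 (B = (-4 + 3/((4*(-5))))²*3069 = (-4 + 3/(-20))²*3069 = (-4 + 3*(-1/20))²*3069 = (-4 - 3/20)²*3069 = (-83/20)²*3069 = (6889/400)*3069 = 21142341/400 ≈ 52856.)
1/(-F + B) = 1/(-1*(-38204) + 21142341/400) = 1/(38204 + 21142341/400) = 1/(36423941/400) = 400/36423941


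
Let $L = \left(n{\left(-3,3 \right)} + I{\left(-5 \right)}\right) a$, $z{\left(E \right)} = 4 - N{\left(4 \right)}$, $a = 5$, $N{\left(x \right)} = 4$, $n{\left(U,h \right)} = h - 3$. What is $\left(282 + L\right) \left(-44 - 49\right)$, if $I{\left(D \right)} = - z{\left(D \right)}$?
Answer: $-26226$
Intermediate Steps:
$n{\left(U,h \right)} = -3 + h$
$z{\left(E \right)} = 0$ ($z{\left(E \right)} = 4 - 4 = 0$)
$I{\left(D \right)} = 0$ ($I{\left(D \right)} = \left(-1\right) 0 = 0$)
$L = 0$ ($L = \left(\left(-3 + 3\right) + 0\right) 5 = \left(0 + 0\right) 5 = 0 \cdot 5 = 0$)
$\left(282 + L\right) \left(-44 - 49\right) = \left(282 + 0\right) \left(-44 - 49\right) = 282 \left(-93\right) = -26226$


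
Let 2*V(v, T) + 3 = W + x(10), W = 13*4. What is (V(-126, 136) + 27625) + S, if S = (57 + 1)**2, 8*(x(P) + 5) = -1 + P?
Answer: 496185/16 ≈ 31012.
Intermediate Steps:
x(P) = -41/8 + P/8 (x(P) = -5 + (-1 + P)/8 = -5 + (-1/8 + P/8) = -41/8 + P/8)
S = 3364 (S = 58**2 = 3364)
W = 52
V(v, T) = 361/16 (V(v, T) = -3/2 + (52 + (-41/8 + (1/8)*10))/2 = -3/2 + (52 + (-41/8 + 5/4))/2 = -3/2 + (52 - 31/8)/2 = -3/2 + (1/2)*(385/8) = -3/2 + 385/16 = 361/16)
(V(-126, 136) + 27625) + S = (361/16 + 27625) + 3364 = 442361/16 + 3364 = 496185/16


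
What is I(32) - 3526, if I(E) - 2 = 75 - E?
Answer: -3481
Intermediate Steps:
I(E) = 77 - E (I(E) = 2 + (75 - E) = 77 - E)
I(32) - 3526 = (77 - 1*32) - 3526 = (77 - 32) - 3526 = 45 - 3526 = -3481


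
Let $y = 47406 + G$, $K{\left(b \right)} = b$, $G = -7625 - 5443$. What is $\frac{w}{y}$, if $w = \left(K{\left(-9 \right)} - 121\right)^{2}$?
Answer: $\frac{8450}{17169} \approx 0.49217$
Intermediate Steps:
$G = -13068$ ($G = -7625 - 5443 = -13068$)
$w = 16900$ ($w = \left(-9 - 121\right)^{2} = \left(-130\right)^{2} = 16900$)
$y = 34338$ ($y = 47406 - 13068 = 34338$)
$\frac{w}{y} = \frac{16900}{34338} = 16900 \cdot \frac{1}{34338} = \frac{8450}{17169}$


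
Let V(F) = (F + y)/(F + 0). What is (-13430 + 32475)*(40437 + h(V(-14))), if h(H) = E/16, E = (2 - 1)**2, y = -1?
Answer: 12321981685/16 ≈ 7.7012e+8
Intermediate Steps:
E = 1 (E = 1**2 = 1)
V(F) = (-1 + F)/F (V(F) = (F - 1)/(F + 0) = (-1 + F)/F)
h(H) = 1/16
(-13430 + 32475)*(40437 + h(V(-14))) = (-13430 + 32475)*(40437 + 1/16) = 19045*(646993/16) = 12321981685/16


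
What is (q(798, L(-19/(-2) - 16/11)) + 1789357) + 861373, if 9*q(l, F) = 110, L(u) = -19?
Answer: 23856680/9 ≈ 2.6507e+6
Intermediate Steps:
q(l, F) = 110/9 (q(l, F) = (⅑)*110 = 110/9)
(q(798, L(-19/(-2) - 16/11)) + 1789357) + 861373 = (110/9 + 1789357) + 861373 = 16104323/9 + 861373 = 23856680/9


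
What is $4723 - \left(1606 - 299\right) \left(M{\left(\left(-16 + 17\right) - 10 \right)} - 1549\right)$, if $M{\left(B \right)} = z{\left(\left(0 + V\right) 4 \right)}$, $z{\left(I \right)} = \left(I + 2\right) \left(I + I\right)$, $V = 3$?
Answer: $1590114$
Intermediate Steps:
$z{\left(I \right)} = 2 I \left(2 + I\right)$ ($z{\left(I \right)} = \left(2 + I\right) 2 I = 2 I \left(2 + I\right)$)
$M{\left(B \right)} = 336$ ($M{\left(B \right)} = 2 \left(0 + 3\right) 4 \left(2 + \left(0 + 3\right) 4\right) = 2 \cdot 3 \cdot 4 \left(2 + 3 \cdot 4\right) = 2 \cdot 12 \left(2 + 12\right) = 2 \cdot 12 \cdot 14 = 336$)
$4723 - \left(1606 - 299\right) \left(M{\left(\left(-16 + 17\right) - 10 \right)} - 1549\right) = 4723 - \left(1606 - 299\right) \left(336 - 1549\right) = 4723 - 1307 \left(-1213\right) = 4723 - -1585391 = 4723 + 1585391 = 1590114$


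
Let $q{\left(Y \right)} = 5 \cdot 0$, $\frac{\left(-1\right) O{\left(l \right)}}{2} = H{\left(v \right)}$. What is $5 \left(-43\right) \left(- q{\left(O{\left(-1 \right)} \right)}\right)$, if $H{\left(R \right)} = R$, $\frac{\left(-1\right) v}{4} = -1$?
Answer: $0$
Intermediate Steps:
$v = 4$ ($v = \left(-4\right) \left(-1\right) = 4$)
$O{\left(l \right)} = -8$ ($O{\left(l \right)} = \left(-2\right) 4 = -8$)
$q{\left(Y \right)} = 0$
$5 \left(-43\right) \left(- q{\left(O{\left(-1 \right)} \right)}\right) = 5 \left(-43\right) \left(\left(-1\right) 0\right) = \left(-215\right) 0 = 0$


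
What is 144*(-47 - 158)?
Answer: -29520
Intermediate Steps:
144*(-47 - 158) = 144*(-205) = -29520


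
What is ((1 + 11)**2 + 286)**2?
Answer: 184900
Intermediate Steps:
((1 + 11)**2 + 286)**2 = (12**2 + 286)**2 = (144 + 286)**2 = 430**2 = 184900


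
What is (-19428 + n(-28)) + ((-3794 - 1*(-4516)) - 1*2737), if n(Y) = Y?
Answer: -21471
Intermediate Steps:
(-19428 + n(-28)) + ((-3794 - 1*(-4516)) - 1*2737) = (-19428 - 28) + ((-3794 - 1*(-4516)) - 1*2737) = -19456 + ((-3794 + 4516) - 2737) = -19456 + (722 - 2737) = -19456 - 2015 = -21471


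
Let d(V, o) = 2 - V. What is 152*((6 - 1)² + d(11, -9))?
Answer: 2432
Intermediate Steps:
152*((6 - 1)² + d(11, -9)) = 152*((6 - 1)² + (2 - 1*11)) = 152*(5² + (2 - 11)) = 152*(25 - 9) = 152*16 = 2432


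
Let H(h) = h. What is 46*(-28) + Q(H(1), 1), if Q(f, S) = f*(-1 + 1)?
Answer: -1288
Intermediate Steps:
Q(f, S) = 0 (Q(f, S) = f*0 = 0)
46*(-28) + Q(H(1), 1) = 46*(-28) + 0 = -1288 + 0 = -1288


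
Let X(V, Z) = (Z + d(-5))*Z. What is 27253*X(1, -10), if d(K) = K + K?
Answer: 5450600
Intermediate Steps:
d(K) = 2*K
X(V, Z) = Z*(-10 + Z) (X(V, Z) = (Z + 2*(-5))*Z = (Z - 10)*Z = (-10 + Z)*Z = Z*(-10 + Z))
27253*X(1, -10) = 27253*(-10*(-10 - 10)) = 27253*(-10*(-20)) = 27253*200 = 5450600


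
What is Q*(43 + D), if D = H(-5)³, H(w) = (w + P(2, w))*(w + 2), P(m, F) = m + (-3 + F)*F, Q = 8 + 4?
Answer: -16411056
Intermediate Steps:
Q = 12
P(m, F) = m + F*(-3 + F)
H(w) = (2 + w)*(2 + w² - 2*w) (H(w) = (w + (2 + w² - 3*w))*(w + 2) = (2 + w² - 2*w)*(2 + w) = (2 + w)*(2 + w² - 2*w))
D = -1367631 (D = (4 + (-5)³ - 2*(-5))³ = (4 - 125 + 10)³ = (-111)³ = -1367631)
Q*(43 + D) = 12*(43 - 1367631) = 12*(-1367588) = -16411056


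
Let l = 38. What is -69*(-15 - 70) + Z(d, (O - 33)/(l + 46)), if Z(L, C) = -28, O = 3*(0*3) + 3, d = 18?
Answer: 5837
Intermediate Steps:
O = 3 (O = 3*0 + 3 = 0 + 3 = 3)
-69*(-15 - 70) + Z(d, (O - 33)/(l + 46)) = -69*(-15 - 70) - 28 = -69*(-85) - 28 = 5865 - 28 = 5837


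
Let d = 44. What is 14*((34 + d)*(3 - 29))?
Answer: -28392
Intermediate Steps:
14*((34 + d)*(3 - 29)) = 14*((34 + 44)*(3 - 29)) = 14*(78*(-26)) = 14*(-2028) = -28392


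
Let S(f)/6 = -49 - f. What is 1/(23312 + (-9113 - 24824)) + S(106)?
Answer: -9881251/10625 ≈ -930.00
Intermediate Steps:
S(f) = -294 - 6*f (S(f) = 6*(-49 - f) = -294 - 6*f)
1/(23312 + (-9113 - 24824)) + S(106) = 1/(23312 + (-9113 - 24824)) + (-294 - 6*106) = 1/(23312 - 33937) + (-294 - 636) = 1/(-10625) - 930 = -1/10625 - 930 = -9881251/10625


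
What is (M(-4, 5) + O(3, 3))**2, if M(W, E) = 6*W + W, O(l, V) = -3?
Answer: 961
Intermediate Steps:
M(W, E) = 7*W
(M(-4, 5) + O(3, 3))**2 = (7*(-4) - 3)**2 = (-28 - 3)**2 = (-31)**2 = 961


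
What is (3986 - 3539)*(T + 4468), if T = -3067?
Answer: 626247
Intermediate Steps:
(3986 - 3539)*(T + 4468) = (3986 - 3539)*(-3067 + 4468) = 447*1401 = 626247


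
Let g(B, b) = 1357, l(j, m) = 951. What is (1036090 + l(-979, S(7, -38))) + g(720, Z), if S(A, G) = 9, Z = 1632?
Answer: 1038398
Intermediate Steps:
(1036090 + l(-979, S(7, -38))) + g(720, Z) = (1036090 + 951) + 1357 = 1037041 + 1357 = 1038398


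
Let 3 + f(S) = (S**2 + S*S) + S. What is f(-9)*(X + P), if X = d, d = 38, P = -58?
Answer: -3000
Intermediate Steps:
f(S) = -3 + S + 2*S**2 (f(S) = -3 + ((S**2 + S*S) + S) = -3 + ((S**2 + S**2) + S) = -3 + (2*S**2 + S) = -3 + (S + 2*S**2) = -3 + S + 2*S**2)
X = 38
f(-9)*(X + P) = (-3 - 9 + 2*(-9)**2)*(38 - 58) = (-3 - 9 + 2*81)*(-20) = (-3 - 9 + 162)*(-20) = 150*(-20) = -3000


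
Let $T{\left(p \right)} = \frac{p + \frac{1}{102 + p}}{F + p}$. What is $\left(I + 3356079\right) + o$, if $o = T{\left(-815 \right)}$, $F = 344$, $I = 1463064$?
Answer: $\frac{1618379640785}{335823} \approx 4.8191 \cdot 10^{6}$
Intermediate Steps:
$T{\left(p \right)} = \frac{p + \frac{1}{102 + p}}{344 + p}$
$o = \frac{581096}{335823}$ ($o = \frac{1 + \left(-815\right)^{2} + 102 \left(-815\right)}{35088 + \left(-815\right)^{2} + 446 \left(-815\right)} = \frac{1 + 664225 - 83130}{35088 + 664225 - 363490} = \frac{1}{335823} \cdot 581096 = \frac{581096}{335823} \approx 1.7304$)
$\left(I + 3356079\right) + o = \left(1463064 + 3356079\right) + \frac{581096}{335823} = 4819143 + \frac{581096}{335823} = \frac{1618379640785}{335823}$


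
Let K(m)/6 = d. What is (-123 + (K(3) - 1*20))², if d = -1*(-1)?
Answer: 18769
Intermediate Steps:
d = 1
K(m) = 6 (K(m) = 6*1 = 6)
(-123 + (K(3) - 1*20))² = (-123 + (6 - 1*20))² = (-123 + (6 - 20))² = (-123 - 14)² = (-137)² = 18769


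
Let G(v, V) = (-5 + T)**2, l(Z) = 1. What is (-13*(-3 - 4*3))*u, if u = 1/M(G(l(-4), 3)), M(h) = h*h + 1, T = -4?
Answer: 195/6562 ≈ 0.029717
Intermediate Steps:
G(v, V) = 81 (G(v, V) = (-5 - 4)**2 = (-9)**2 = 81)
M(h) = 1 + h**2 (M(h) = h**2 + 1 = 1 + h**2)
u = 1/6562 (u = 1/(1 + 81**2) = 1/(1 + 6561) = 1/6562 ≈ 0.00015239)
(-13*(-3 - 4*3))*u = -13*(-3 - 4*3)*(1/6562) = -13*(-3 - 12)*(1/6562) = -13*(-15)*(1/6562) = 195*(1/6562) = 195/6562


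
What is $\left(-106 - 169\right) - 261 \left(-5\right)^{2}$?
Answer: $-6800$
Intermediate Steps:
$\left(-106 - 169\right) - 261 \left(-5\right)^{2} = \left(-106 - 169\right) - 6525 = -275 - 6525 = -6800$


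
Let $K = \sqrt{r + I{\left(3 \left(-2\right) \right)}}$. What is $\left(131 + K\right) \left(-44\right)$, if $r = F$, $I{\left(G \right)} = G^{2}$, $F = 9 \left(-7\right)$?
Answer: $-5764 - 132 i \sqrt{3} \approx -5764.0 - 228.63 i$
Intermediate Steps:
$F = -63$
$r = -63$
$K = 3 i \sqrt{3}$ ($K = \sqrt{-63 + \left(3 \left(-2\right)\right)^{2}} = \sqrt{-63 + \left(-6\right)^{2}} = \sqrt{-63 + 36} = \sqrt{-27} = 3 i \sqrt{3} \approx 5.1962 i$)
$\left(131 + K\right) \left(-44\right) = \left(131 + 3 i \sqrt{3}\right) \left(-44\right) = -5764 - 132 i \sqrt{3}$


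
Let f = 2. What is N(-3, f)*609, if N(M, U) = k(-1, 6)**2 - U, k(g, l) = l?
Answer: 20706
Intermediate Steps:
N(M, U) = 36 - U (N(M, U) = 6**2 - U = 36 - U)
N(-3, f)*609 = (36 - 1*2)*609 = (36 - 2)*609 = 34*609 = 20706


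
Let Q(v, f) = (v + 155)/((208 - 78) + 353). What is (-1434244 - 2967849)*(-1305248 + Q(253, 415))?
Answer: 925076917849656/161 ≈ 5.7458e+12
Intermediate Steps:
Q(v, f) = 155/483 + v/483 (Q(v, f) = (155 + v)/(130 + 353) = (155 + v)/483 = (155 + v)*(1/483) = 155/483 + v/483)
(-1434244 - 2967849)*(-1305248 + Q(253, 415)) = (-1434244 - 2967849)*(-1305248 + (155/483 + (1/483)*253)) = -4402093*(-1305248 + (155/483 + 11/21)) = -4402093*(-1305248 + 136/161) = -4402093*(-210144792/161) = 925076917849656/161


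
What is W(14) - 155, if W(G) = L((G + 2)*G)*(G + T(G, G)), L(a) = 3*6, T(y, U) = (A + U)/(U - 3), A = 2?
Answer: 1355/11 ≈ 123.18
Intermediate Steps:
T(y, U) = (2 + U)/(-3 + U) (T(y, U) = (2 + U)/(U - 3) = (2 + U)/(-3 + U))
L(a) = 18
W(G) = 18*G + 18*(2 + G)/(-3 + G) (W(G) = 18*(G + (2 + G)/(-3 + G)) = 18*G + 18*(2 + G)/(-3 + G))
W(14) - 155 = 18*(2 + 14**2 - 2*14)/(-3 + 14) - 155 = 18*(2 + 196 - 28)/11 - 155 = 18*(1/11)*170 - 155 = 3060/11 - 155 = 1355/11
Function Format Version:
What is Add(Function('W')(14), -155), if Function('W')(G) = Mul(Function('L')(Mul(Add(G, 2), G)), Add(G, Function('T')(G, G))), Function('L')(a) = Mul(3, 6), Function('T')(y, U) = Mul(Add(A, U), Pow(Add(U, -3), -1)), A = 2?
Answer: Rational(1355, 11) ≈ 123.18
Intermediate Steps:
Function('T')(y, U) = Mul(Pow(Add(-3, U), -1), Add(2, U)) (Function('T')(y, U) = Mul(Add(2, U), Pow(Add(U, -3), -1)) = Mul(Add(2, U), Pow(Add(-3, U), -1)) = Mul(Pow(Add(-3, U), -1), Add(2, U)))
Function('L')(a) = 18
Function('W')(G) = Add(Mul(18, G), Mul(18, Pow(Add(-3, G), -1), Add(2, G))) (Function('W')(G) = Mul(18, Add(G, Mul(Pow(Add(-3, G), -1), Add(2, G)))) = Add(Mul(18, G), Mul(18, Pow(Add(-3, G), -1), Add(2, G))))
Add(Function('W')(14), -155) = Add(Mul(18, Pow(Add(-3, 14), -1), Add(2, Pow(14, 2), Mul(-2, 14))), -155) = Add(Mul(18, Pow(11, -1), Add(2, 196, -28)), -155) = Add(Mul(18, Rational(1, 11), 170), -155) = Add(Rational(3060, 11), -155) = Rational(1355, 11)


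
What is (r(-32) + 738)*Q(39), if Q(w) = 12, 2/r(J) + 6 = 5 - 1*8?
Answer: 26560/3 ≈ 8853.3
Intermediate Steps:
r(J) = -2/9 (r(J) = 2/(-6 + (5 - 1*8)) = 2/(-6 + (5 - 8)) = 2/(-6 - 3) = 2/(-9) = 2*(-⅑) = -2/9)
(r(-32) + 738)*Q(39) = (-2/9 + 738)*12 = (6640/9)*12 = 26560/3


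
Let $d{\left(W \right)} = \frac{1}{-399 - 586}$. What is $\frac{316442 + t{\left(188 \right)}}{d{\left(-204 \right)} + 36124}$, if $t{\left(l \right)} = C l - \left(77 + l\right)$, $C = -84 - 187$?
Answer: $\frac{261250565}{35582139} \approx 7.3422$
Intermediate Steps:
$C = -271$
$d{\left(W \right)} = - \frac{1}{985}$ ($d{\left(W \right)} = \frac{1}{-985} = - \frac{1}{985}$)
$t{\left(l \right)} = -77 - 272 l$ ($t{\left(l \right)} = - 271 l - \left(77 + l\right) = -77 - 272 l$)
$\frac{316442 + t{\left(188 \right)}}{d{\left(-204 \right)} + 36124} = \frac{316442 - 51213}{- \frac{1}{985} + 36124} = \frac{316442 - 51213}{\frac{35582139}{985}} = \left(316442 - 51213\right) \frac{985}{35582139} = 265229 \cdot \frac{985}{35582139} = \frac{261250565}{35582139}$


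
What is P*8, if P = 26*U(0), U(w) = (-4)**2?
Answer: 3328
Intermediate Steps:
U(w) = 16
P = 416 (P = 26*16 = 416)
P*8 = 416*8 = 3328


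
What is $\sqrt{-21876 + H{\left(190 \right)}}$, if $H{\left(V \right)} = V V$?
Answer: $4 \sqrt{889} \approx 119.26$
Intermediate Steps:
$H{\left(V \right)} = V^{2}$
$\sqrt{-21876 + H{\left(190 \right)}} = \sqrt{-21876 + 190^{2}} = \sqrt{-21876 + 36100} = \sqrt{14224} = 4 \sqrt{889}$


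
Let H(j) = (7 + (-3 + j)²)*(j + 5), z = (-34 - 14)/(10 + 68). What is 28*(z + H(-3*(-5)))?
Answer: 1099056/13 ≈ 84543.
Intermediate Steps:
z = -8/13 (z = -48/78 = -48*1/78 = -8/13 ≈ -0.61539)
H(j) = (5 + j)*(7 + (-3 + j)²) (H(j) = (7 + (-3 + j)²)*(5 + j) = (5 + j)*(7 + (-3 + j)²))
28*(z + H(-3*(-5))) = 28*(-8/13 + (80 + (-3*(-5))³ - (-3*(-5))² - (-42)*(-5))) = 28*(-8/13 + (80 + 15³ - 1*15² - 14*15)) = 28*(-8/13 + (80 + 3375 - 1*225 - 210)) = 28*(-8/13 + (80 + 3375 - 225 - 210)) = 28*(-8/13 + 3020) = 28*(39252/13) = 1099056/13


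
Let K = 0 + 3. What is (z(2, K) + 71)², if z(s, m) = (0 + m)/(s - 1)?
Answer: 5476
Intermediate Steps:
K = 3
z(s, m) = m/(-1 + s)
(z(2, K) + 71)² = (3/(-1 + 2) + 71)² = (3/1 + 71)² = (3*1 + 71)² = (3 + 71)² = 74² = 5476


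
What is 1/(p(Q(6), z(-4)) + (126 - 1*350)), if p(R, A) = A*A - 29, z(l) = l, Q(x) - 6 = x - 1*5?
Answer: -1/237 ≈ -0.0042194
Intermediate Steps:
Q(x) = 1 + x (Q(x) = 6 + (x - 1*5) = 6 + (x - 5) = 6 + (-5 + x) = 1 + x)
p(R, A) = -29 + A² (p(R, A) = A² - 29 = -29 + A²)
1/(p(Q(6), z(-4)) + (126 - 1*350)) = 1/((-29 + (-4)²) + (126 - 1*350)) = 1/((-29 + 16) + (126 - 350)) = 1/(-13 - 224) = 1/(-237) = -1/237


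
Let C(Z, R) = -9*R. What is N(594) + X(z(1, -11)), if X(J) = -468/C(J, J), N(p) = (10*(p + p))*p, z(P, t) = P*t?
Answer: 77623868/11 ≈ 7.0567e+6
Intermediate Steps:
N(p) = 20*p² (N(p) = (10*(2*p))*p = (20*p)*p = 20*p²)
X(J) = 52/J (X(J) = -468*(-1/(9*J)) = -(-52)/J = 52/J)
N(594) + X(z(1, -11)) = 20*594² + 52/((1*(-11))) = 20*352836 + 52/(-11) = 7056720 + 52*(-1/11) = 7056720 - 52/11 = 77623868/11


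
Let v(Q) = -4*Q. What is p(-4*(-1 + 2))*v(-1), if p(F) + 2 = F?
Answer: -24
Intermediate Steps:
p(F) = -2 + F
p(-4*(-1 + 2))*v(-1) = (-2 - 4*(-1 + 2))*(-4*(-1)) = (-2 - 4*1)*4 = (-2 - 4)*4 = -6*4 = -24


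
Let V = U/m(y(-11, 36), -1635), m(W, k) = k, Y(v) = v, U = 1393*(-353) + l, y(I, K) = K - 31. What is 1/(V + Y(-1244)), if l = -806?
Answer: -327/308281 ≈ -0.0010607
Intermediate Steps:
y(I, K) = -31 + K
U = -492535 (U = 1393*(-353) - 806 = -491729 - 806 = -492535)
V = 98507/327 (V = -492535/(-1635) = -492535*(-1/1635) = 98507/327 ≈ 301.24)
1/(V + Y(-1244)) = 1/(98507/327 - 1244) = 1/(-308281/327) = -327/308281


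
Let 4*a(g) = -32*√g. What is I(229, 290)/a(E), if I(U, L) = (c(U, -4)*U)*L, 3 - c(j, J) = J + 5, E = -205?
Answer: 6641*I*√205/82 ≈ 1159.6*I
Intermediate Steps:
c(j, J) = -2 - J (c(j, J) = 3 - (J + 5) = 3 - (5 + J) = 3 + (-5 - J) = -2 - J)
I(U, L) = 2*L*U (I(U, L) = ((-2 - 1*(-4))*U)*L = ((-2 + 4)*U)*L = (2*U)*L = 2*L*U)
a(g) = -8*√g (a(g) = (-32*√g)/4 = -8*√g)
I(229, 290)/a(E) = (2*290*229)/((-8*I*√205)) = 132820/((-8*I*√205)) = 132820*(I*√205/1640) = 6641*I*√205/82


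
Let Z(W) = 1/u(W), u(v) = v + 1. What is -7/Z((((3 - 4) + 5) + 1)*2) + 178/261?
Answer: -19919/261 ≈ -76.318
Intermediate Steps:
u(v) = 1 + v
Z(W) = 1/(1 + W)
-7/Z((((3 - 4) + 5) + 1)*2) + 178/261 = -(91 + 14*(3 - 4)) + 178/261 = -7/(1/(1 + ((-1 + 5) + 1)*2)) + 178*(1/261) = -7/(1/(1 + (4 + 1)*2)) + 178/261 = -7/(1/(1 + 5*2)) + 178/261 = -7/(1/(1 + 10)) + 178/261 = -7/(1/11) + 178/261 = -7/1/11 + 178/261 = -7*11 + 178/261 = -77 + 178/261 = -19919/261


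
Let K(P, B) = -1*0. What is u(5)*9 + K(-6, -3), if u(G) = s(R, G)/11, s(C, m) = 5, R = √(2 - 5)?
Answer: 45/11 ≈ 4.0909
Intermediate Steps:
R = I*√3 (R = √(-3) = I*√3 ≈ 1.732*I)
K(P, B) = 0
u(G) = 5/11
u(5)*9 + K(-6, -3) = (5/11)*9 + 0 = 45/11 + 0 = 45/11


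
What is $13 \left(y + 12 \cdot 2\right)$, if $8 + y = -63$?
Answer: $-611$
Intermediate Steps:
$y = -71$ ($y = -8 - 63 = -71$)
$13 \left(y + 12 \cdot 2\right) = 13 \left(-71 + 12 \cdot 2\right) = 13 \left(-71 + 24\right) = 13 \left(-47\right) = -611$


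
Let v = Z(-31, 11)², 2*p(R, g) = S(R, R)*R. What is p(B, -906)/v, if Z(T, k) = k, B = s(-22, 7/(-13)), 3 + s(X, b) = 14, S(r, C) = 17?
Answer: 17/22 ≈ 0.77273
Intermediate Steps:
s(X, b) = 11 (s(X, b) = -3 + 14 = 11)
B = 11
p(R, g) = 17*R/2 (p(R, g) = (17*R)/2 = 17*R/2)
v = 121 (v = 11² = 121)
p(B, -906)/v = ((17/2)*11)/121 = (187/2)*(1/121) = 17/22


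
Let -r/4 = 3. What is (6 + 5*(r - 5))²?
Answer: 6241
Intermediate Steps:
r = -12 (r = -4*3 = -12)
(6 + 5*(r - 5))² = (6 + 5*(-12 - 5))² = (6 + 5*(-17))² = (6 - 85)² = (-79)² = 6241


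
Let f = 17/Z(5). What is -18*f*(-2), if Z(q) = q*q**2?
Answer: 612/125 ≈ 4.8960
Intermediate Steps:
Z(q) = q**3
f = 17/125 (f = 17/(5**3) = 17/125 ≈ 0.13600)
-18*f*(-2) = -18*17/125*(-2) = -306/125*(-2) = 612/125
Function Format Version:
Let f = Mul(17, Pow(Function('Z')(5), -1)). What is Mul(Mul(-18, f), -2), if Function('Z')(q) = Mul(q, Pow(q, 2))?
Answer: Rational(612, 125) ≈ 4.8960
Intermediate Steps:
Function('Z')(q) = Pow(q, 3)
f = Rational(17, 125) (f = Mul(17, Pow(Pow(5, 3), -1)) = Mul(17, Pow(125, -1)) = Mul(17, Rational(1, 125)) = Rational(17, 125) ≈ 0.13600)
Mul(Mul(-18, f), -2) = Mul(Mul(-18, Rational(17, 125)), -2) = Mul(Rational(-306, 125), -2) = Rational(612, 125)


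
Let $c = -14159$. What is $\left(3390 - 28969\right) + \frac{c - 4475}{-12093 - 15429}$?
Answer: $- \frac{31998482}{1251} \approx -25578.0$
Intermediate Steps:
$\left(3390 - 28969\right) + \frac{c - 4475}{-12093 - 15429} = \left(3390 - 28969\right) + \frac{-14159 - 4475}{-12093 - 15429} = -25579 - \frac{18634}{-27522} = -25579 - - \frac{847}{1251} = -25579 + \frac{847}{1251} = - \frac{31998482}{1251}$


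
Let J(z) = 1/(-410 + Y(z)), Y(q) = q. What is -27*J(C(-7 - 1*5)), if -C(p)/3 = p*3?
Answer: 27/302 ≈ 0.089404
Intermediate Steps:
C(p) = -9*p (C(p) = -3*p*3 = -9*p)
J(z) = 1/(-410 + z)
-27*J(C(-7 - 1*5)) = -27/(-410 - 9*(-7 - 1*5)) = -27/(-410 - 9*(-7 - 5)) = -27/(-410 - 9*(-12)) = -27/(-410 + 108) = -27/(-302) = -27*(-1/302) = 27/302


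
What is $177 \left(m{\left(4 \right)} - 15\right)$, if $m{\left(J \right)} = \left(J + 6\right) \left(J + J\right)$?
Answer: $11505$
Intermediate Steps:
$m{\left(J \right)} = 2 J \left(6 + J\right)$ ($m{\left(J \right)} = \left(6 + J\right) 2 J = 2 J \left(6 + J\right)$)
$177 \left(m{\left(4 \right)} - 15\right) = 177 \left(2 \cdot 4 \left(6 + 4\right) - 15\right) = 177 \left(2 \cdot 4 \cdot 10 - 15\right) = 177 \left(80 - 15\right) = 177 \cdot 65 = 11505$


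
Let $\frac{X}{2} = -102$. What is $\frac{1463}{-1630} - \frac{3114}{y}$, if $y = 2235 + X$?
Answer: $- \frac{2682391}{1103510} \approx -2.4308$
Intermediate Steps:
$X = -204$ ($X = 2 \left(-102\right) = -204$)
$y = 2031$ ($y = 2235 - 204 = 2031$)
$\frac{1463}{-1630} - \frac{3114}{y} = \frac{1463}{-1630} - \frac{3114}{2031} = 1463 \left(- \frac{1}{1630}\right) - \frac{1038}{677} = - \frac{1463}{1630} - \frac{1038}{677} = - \frac{2682391}{1103510}$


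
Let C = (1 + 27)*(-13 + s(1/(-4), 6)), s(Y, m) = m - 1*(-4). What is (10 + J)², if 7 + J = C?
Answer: 6561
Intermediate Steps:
s(Y, m) = 4 + m (s(Y, m) = m + 4 = 4 + m)
C = -84 (C = (1 + 27)*(-13 + (4 + 6)) = 28*(-13 + 10) = 28*(-3) = -84)
J = -91 (J = -7 - 84 = -91)
(10 + J)² = (10 - 91)² = (-81)² = 6561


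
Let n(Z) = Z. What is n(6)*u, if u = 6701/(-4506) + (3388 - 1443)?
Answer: 8757469/751 ≈ 11661.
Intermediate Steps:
u = 8757469/4506 (u = 6701*(-1/4506) + 1945 = -6701/4506 + 1945 = 8757469/4506 ≈ 1943.5)
n(6)*u = 6*(8757469/4506) = 8757469/751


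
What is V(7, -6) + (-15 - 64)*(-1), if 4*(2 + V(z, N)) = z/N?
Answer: 1841/24 ≈ 76.708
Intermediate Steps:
V(z, N) = -2 + z/(4*N) (V(z, N) = -2 + (z/N)/4 = -2 + z/(4*N))
V(7, -6) + (-15 - 64)*(-1) = (-2 + (¼)*7/(-6)) + (-15 - 64)*(-1) = (-2 + (¼)*7*(-⅙)) - 79*(-1) = (-2 - 7/24) + 79 = -55/24 + 79 = 1841/24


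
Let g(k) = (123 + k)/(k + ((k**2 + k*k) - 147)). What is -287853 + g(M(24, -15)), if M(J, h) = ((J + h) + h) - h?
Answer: -575695/2 ≈ -2.8785e+5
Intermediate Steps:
M(J, h) = J + h (M(J, h) = (J + 2*h) - h = J + h)
g(k) = (123 + k)/(-147 + k + 2*k**2) (g(k) = (123 + k)/(k + ((k**2 + k**2) - 147)) = (123 + k)/(k + (2*k**2 - 147)) = (123 + k)/(k + (-147 + 2*k**2)) = (123 + k)/(-147 + k + 2*k**2))
-287853 + g(M(24, -15)) = -287853 + (123 + (24 - 15))/(-147 + (24 - 15) + 2*(24 - 15)**2) = -287853 + (123 + 9)/(-147 + 9 + 2*9**2) = -287853 + 132/(-147 + 9 + 2*81) = -287853 + 132/(-147 + 9 + 162) = -287853 + 132/24 = -287853 + (1/24)*132 = -287853 + 11/2 = -575695/2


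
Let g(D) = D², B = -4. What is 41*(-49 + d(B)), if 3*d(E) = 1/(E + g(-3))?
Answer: -30094/15 ≈ -2006.3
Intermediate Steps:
d(E) = 1/(3*(9 + E)) (d(E) = 1/(3*(E + (-3)²)) = 1/(3*(E + 9)) = 1/(3*(9 + E)))
41*(-49 + d(B)) = 41*(-49 + 1/(3*(9 - 4))) = 41*(-49 + (⅓)/5) = 41*(-49 + (⅓)*(⅕)) = 41*(-49 + 1/15) = 41*(-734/15) = -30094/15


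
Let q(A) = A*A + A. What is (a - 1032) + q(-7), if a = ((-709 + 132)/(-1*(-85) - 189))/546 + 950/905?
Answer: -10164231563/10277904 ≈ -988.94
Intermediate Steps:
a = 10893397/10277904 (a = -577/(85 - 189)*(1/546) + 950*(1/905) = -577/(-104)*(1/546) + 190/181 = -577*(-1/104)*(1/546) + 190/181 = (577/104)*(1/546) + 190/181 = 577/56784 + 190/181 = 10893397/10277904 ≈ 1.0599)
q(A) = A + A**2 (q(A) = A**2 + A = A + A**2)
(a - 1032) + q(-7) = (10893397/10277904 - 1032) - 7*(1 - 7) = -10595903531/10277904 - 7*(-6) = -10595903531/10277904 + 42 = -10164231563/10277904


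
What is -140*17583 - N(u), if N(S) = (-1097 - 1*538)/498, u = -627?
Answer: -408628375/166 ≈ -2.4616e+6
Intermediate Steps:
N(S) = -545/166 (N(S) = (-1097 - 538)*(1/498) = -1635*1/498 = -545/166)
-140*17583 - N(u) = -140*17583 - 1*(-545/166) = -2461620 + 545/166 = -408628375/166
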